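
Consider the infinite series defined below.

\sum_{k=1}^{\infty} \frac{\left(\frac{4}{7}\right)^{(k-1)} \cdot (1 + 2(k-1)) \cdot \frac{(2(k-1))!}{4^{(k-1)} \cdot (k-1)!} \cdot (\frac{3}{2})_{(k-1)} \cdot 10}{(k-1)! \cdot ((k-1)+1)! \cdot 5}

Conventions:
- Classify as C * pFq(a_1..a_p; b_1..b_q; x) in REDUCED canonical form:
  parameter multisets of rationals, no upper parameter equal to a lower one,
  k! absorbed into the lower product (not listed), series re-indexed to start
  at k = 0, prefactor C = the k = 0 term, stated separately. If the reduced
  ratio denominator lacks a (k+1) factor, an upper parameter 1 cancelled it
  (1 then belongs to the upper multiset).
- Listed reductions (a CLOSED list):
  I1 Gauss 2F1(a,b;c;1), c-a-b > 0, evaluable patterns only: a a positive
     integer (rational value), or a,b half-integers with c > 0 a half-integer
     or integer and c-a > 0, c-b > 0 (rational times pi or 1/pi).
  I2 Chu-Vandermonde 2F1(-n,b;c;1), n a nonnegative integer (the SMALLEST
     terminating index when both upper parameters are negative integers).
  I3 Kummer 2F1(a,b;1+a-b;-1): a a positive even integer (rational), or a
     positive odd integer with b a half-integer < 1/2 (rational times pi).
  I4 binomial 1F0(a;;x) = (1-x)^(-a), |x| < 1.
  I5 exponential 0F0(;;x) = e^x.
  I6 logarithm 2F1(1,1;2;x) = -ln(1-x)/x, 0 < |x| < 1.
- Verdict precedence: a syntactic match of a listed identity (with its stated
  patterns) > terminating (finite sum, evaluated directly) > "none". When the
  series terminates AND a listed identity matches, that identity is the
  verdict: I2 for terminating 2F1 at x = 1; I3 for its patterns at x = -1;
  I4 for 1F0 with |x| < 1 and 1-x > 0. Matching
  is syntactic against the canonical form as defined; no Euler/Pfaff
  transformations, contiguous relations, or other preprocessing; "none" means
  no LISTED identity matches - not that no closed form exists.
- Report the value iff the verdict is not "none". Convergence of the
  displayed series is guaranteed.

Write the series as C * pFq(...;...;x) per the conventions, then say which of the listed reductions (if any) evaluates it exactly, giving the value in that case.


With C = 2: the canonical form is 2F1(\frac{3}{2}, \frac{3}{2}; 2; \frac{4}{7}). Verdict: none (x = \frac{4}{7}): each listed identity misses the multisets {\frac{3}{2}, \frac{3}{2}} ; {2}.

The tell: t_0 = 2 here, and the constant factors (prefactor 2) combine into one prefactor.
Term ratio: r(k) = \frac{4}{7} * (k+\frac{3}{2}) (k+\frac{3}{2}) / [(k+2) (k+1)] - rational in k. x = \frac{4}{7}; t_0 = 2; negate the roots.


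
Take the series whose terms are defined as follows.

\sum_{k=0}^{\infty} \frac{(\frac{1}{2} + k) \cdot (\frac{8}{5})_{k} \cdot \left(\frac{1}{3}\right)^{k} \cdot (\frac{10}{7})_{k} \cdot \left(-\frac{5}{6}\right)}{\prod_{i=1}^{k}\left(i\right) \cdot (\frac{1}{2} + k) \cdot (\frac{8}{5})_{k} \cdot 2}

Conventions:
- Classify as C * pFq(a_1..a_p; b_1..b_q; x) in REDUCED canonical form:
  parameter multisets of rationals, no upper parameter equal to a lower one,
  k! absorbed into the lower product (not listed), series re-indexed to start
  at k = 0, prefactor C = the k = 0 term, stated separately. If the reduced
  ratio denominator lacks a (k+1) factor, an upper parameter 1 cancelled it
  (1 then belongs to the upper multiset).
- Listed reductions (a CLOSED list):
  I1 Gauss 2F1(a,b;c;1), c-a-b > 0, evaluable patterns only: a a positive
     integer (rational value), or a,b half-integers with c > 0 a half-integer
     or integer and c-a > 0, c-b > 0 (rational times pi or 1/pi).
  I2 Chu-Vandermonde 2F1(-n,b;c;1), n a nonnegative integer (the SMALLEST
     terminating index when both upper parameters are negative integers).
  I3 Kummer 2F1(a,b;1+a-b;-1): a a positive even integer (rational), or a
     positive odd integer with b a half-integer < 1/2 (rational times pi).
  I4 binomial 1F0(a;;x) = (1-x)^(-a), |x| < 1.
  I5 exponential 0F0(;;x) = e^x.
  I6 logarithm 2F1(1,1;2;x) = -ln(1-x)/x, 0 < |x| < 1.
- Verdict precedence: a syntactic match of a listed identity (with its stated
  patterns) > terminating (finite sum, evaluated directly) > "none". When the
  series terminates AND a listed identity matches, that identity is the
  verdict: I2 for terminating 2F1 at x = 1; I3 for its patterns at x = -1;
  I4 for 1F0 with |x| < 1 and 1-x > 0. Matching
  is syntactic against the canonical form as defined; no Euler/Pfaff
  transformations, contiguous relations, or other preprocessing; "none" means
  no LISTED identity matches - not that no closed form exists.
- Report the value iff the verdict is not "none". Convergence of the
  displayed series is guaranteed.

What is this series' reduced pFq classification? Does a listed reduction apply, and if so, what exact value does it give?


Structural cue: x = \frac{1}{3} and striking the common factor k + 1/2 reduces the term (C = -5/12, x = 1/3).
Ratio: r(k) = \frac{1}{3} * (k+\frac{10}{7}) / [(k+1)] - poly over poly, x = \frac{1}{3} from leading terms; C = -\frac{5}{12} at k = 0.

Reduced: x = \frac{1}{3}, 1F0, upper = {\frac{10}{7}}, lower = {-}, C = -\frac{5}{12}. Verdict: the I4 binomial reduction applies (the 1F0 binomial series: exponent -10/7, x = \frac{1}{3}). Its exact value is \left(-\frac{5}{12}\right) \cdot \left(\frac{2}{3}\right)^{-\frac{10}{7}}.


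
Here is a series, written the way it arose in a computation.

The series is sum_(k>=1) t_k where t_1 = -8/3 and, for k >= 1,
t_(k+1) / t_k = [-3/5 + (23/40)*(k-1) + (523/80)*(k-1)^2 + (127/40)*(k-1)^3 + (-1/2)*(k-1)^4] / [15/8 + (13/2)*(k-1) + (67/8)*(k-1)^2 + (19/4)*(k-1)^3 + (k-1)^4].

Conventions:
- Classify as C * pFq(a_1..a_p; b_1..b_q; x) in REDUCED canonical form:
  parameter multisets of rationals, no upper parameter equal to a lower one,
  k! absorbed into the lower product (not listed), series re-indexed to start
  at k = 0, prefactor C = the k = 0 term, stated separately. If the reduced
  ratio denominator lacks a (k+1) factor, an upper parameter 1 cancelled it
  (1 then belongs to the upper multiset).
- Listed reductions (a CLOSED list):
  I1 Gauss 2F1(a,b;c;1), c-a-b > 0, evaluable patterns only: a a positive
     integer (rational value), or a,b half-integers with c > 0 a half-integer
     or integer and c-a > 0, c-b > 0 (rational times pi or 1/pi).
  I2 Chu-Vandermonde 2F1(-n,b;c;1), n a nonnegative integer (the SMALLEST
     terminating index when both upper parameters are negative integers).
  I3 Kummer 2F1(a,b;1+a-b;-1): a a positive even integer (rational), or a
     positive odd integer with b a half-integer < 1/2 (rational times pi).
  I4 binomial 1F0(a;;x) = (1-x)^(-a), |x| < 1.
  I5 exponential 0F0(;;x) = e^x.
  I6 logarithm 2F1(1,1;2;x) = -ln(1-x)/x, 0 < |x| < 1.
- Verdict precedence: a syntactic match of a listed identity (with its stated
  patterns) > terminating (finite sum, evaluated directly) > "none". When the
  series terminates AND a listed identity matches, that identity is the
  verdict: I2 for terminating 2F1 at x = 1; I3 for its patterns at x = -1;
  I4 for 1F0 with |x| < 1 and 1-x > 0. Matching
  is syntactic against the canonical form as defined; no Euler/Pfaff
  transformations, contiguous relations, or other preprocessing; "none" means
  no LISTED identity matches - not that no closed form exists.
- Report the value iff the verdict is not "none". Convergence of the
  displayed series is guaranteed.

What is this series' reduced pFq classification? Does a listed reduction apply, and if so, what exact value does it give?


Canonical form: C = -8/3 times 3F2 with upper {-8, -1/4, 2/5}, lower {1, 5/4}, x = -1/2. Verdict: terminating - upper -8 stops the sum at k = 8; the 9 terms are added exactly. Its exact value is -183752345089/147265625000.

Structural cue: from the first term -8/3: the ratio is unreduced: k + 3/2 divides both sides (C = -8/3).
Ratio: r(k) = (-1/2) * (k-8) (k-1/4) (k+2/5) / [(k+1) (k+5/4) (k+1)] ; factor over Q: parameters, x = (-1/2), and C = -8/3.


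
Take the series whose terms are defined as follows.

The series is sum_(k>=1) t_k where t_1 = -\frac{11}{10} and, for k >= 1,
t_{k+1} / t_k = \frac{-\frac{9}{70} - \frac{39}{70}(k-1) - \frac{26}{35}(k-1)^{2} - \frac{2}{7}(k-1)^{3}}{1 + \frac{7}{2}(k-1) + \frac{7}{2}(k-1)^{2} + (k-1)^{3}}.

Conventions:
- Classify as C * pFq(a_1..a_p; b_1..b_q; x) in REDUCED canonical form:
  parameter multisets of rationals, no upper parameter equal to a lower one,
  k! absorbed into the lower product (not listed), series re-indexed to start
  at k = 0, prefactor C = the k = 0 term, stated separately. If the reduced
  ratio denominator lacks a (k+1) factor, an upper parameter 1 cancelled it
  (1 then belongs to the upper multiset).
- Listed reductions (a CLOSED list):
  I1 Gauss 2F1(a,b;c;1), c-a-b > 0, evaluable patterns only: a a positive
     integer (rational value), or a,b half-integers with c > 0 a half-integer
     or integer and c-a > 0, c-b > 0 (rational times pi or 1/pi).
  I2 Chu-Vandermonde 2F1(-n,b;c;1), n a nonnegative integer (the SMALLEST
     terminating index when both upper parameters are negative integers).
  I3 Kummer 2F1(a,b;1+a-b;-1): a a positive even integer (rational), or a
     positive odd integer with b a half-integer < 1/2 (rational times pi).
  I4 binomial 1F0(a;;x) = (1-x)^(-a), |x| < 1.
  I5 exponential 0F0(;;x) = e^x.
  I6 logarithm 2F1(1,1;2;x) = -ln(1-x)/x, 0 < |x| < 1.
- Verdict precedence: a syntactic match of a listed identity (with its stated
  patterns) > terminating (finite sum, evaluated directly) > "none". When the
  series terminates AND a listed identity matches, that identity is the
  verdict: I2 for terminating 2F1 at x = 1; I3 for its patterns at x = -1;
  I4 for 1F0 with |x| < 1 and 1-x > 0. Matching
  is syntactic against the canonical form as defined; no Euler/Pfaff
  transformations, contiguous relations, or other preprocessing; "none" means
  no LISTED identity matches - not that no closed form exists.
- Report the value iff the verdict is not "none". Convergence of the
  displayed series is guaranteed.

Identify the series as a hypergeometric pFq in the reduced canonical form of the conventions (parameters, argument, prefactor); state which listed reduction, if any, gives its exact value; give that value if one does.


Classification (C = -\frac{11}{10}): 2F1 with upper {\frac{3}{5}, \frac{3}{2}}, lower {2}, argument x = -\frac{2}{7}. Verdict: none. A 2F1 with upper {\frac{3}{5}, \frac{3}{2}} fits none of I1-I6 at x = -\frac{2}{7}; the sum runs forever.

First insight: t_0 = -\frac{11}{10} here, and the ratio is unreduced: k + 1/2 divides both sides (C = -11/10, x = -2/7).
Adjacent-term ratio: r(k) = -\frac{2}{7} * (k+\frac{3}{5}) (k+\frac{3}{2}) / [(k+2) (k+1)] - rational in k. x = -\frac{2}{7}; t_0 = -\frac{11}{10}; negate the roots.


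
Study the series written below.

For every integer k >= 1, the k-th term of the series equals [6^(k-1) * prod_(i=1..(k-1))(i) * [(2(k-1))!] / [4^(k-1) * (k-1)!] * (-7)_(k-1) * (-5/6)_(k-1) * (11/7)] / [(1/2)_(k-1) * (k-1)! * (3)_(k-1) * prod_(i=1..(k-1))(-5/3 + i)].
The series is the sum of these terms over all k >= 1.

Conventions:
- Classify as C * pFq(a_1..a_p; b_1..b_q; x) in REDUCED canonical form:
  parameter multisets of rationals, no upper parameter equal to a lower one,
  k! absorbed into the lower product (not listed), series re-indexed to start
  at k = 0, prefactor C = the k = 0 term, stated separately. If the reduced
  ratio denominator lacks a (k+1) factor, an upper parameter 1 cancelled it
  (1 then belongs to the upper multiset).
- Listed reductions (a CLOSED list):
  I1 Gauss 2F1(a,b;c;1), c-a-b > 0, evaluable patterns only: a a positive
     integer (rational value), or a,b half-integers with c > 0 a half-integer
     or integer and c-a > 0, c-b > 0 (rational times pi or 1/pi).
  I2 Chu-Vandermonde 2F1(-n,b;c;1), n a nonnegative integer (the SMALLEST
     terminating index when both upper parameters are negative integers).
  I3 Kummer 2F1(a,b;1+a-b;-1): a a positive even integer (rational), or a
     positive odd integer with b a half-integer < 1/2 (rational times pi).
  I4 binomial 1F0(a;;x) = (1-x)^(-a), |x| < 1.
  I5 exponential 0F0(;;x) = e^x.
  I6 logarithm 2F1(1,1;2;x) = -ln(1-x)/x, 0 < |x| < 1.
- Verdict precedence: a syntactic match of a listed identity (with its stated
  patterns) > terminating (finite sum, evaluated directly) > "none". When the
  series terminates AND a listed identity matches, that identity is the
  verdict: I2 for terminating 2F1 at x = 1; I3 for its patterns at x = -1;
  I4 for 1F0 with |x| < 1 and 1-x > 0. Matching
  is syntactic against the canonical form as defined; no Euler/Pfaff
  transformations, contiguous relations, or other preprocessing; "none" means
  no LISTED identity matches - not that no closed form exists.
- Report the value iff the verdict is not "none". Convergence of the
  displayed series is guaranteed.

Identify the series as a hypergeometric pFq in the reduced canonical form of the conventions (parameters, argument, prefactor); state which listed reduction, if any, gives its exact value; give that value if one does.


Canonical form: C = 11/7 times 3F2 with upper {-7, -5/6, 1}, lower {-2/3, 3}, x = 6. Verdict: terminating. (-7)_k vanishes past k = 7, leaving a 8-term sum, computed directly. Sum: -7328805/7168.

Key observation: from the first term 11/7: the running product (C = 11/7) telescopes to a rising factorial.
Consecutive-term ratio: r(k) = 6 * (k-7) (k-5/6) (k+1) / [(k-2/3) (k+3) (k+1)] - rational in k, leading ratio 6; with t_0 = 11/7, classification follows.


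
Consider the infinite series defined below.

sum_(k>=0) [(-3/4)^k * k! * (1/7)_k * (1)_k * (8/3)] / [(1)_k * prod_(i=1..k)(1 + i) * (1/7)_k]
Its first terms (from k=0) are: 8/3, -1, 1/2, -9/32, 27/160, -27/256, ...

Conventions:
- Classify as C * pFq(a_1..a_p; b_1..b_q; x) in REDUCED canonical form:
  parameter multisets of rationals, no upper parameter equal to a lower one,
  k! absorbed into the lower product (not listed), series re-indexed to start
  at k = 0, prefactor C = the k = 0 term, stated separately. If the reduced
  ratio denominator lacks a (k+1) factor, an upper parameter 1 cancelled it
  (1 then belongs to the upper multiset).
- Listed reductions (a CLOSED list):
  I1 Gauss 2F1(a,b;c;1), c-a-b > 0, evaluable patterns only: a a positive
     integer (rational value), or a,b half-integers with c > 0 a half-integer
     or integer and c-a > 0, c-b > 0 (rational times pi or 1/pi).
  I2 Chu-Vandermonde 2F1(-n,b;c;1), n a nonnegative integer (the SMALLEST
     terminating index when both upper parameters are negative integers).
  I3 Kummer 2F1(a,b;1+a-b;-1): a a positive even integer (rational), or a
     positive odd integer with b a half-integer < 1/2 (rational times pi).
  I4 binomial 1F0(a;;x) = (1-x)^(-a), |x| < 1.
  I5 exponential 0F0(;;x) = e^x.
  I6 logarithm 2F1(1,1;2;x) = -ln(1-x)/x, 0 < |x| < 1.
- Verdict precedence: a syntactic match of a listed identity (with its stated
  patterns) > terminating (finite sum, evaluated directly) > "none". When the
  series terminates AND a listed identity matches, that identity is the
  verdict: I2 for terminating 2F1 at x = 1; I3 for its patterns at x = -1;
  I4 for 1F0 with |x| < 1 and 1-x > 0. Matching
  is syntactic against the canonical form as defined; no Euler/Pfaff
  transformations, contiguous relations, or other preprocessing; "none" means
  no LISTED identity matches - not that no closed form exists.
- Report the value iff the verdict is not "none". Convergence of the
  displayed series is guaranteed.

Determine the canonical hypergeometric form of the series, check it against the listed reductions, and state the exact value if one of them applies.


The series (x = -3/4) is 2F1: upper {1, 1}, lower {2}, prefactor 8/3. Verdict (x = -3/4): the logarithmic series (I6) applies (the logarithm: parameters (1,1;2), x = -3/4). Exact value: (32/9) * ln(7/4).

The tell: with t_0 = 8/3, (1)_k (C = 8/3) is k! itself.
Adjacent-term ratio: r(k) = (-3/4) * (k+1) (k+1) / [(k+2) (k+1)] - rational in k. x = (-3/4); t_0 = 8/3; negate the roots.


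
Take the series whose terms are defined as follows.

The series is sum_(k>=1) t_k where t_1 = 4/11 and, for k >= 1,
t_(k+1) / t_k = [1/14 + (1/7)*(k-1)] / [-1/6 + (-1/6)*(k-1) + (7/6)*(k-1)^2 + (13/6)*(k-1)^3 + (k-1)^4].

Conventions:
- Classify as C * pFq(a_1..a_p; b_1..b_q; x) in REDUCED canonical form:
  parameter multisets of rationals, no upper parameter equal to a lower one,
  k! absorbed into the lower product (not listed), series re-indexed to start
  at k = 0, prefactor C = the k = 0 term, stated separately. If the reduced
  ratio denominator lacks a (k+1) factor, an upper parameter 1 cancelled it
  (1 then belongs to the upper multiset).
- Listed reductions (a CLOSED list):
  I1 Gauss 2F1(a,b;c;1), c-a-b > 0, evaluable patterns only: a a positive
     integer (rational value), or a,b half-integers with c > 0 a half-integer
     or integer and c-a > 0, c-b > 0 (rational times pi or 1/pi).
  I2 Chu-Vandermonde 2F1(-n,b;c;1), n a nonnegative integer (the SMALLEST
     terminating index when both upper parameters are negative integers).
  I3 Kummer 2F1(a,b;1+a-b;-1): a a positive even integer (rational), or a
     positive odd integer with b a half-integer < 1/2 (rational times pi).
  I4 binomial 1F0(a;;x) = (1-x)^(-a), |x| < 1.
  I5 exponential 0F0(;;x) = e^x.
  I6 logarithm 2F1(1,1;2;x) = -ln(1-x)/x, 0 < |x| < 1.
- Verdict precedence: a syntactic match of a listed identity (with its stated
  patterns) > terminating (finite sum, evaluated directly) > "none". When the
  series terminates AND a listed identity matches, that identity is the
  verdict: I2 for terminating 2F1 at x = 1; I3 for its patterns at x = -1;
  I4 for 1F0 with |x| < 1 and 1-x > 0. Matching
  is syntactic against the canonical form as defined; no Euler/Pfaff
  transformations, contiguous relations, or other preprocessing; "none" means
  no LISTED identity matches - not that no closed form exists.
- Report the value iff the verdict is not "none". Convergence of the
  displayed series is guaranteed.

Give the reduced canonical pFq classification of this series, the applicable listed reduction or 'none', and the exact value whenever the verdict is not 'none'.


x = 1/7 here; the reduced form reads 0F2, upper {-}, lower {-1/3, 1}, C = 4/11. Verdict: none - this 0F2 at x = 1/7 matches no listed pattern, and upper {-} holds no stopper.

Key step: with t_0 = 4/11, roots of the ratio polynomials (C = 4/11) are the negated parameters.
Adjacent-term ratio: r(k) = (1/7) * 1 / [(k-1/3) (k+1) (k+1)] - rational in k, leading ratio (1/7); with t_0 = 4/11, classification follows.


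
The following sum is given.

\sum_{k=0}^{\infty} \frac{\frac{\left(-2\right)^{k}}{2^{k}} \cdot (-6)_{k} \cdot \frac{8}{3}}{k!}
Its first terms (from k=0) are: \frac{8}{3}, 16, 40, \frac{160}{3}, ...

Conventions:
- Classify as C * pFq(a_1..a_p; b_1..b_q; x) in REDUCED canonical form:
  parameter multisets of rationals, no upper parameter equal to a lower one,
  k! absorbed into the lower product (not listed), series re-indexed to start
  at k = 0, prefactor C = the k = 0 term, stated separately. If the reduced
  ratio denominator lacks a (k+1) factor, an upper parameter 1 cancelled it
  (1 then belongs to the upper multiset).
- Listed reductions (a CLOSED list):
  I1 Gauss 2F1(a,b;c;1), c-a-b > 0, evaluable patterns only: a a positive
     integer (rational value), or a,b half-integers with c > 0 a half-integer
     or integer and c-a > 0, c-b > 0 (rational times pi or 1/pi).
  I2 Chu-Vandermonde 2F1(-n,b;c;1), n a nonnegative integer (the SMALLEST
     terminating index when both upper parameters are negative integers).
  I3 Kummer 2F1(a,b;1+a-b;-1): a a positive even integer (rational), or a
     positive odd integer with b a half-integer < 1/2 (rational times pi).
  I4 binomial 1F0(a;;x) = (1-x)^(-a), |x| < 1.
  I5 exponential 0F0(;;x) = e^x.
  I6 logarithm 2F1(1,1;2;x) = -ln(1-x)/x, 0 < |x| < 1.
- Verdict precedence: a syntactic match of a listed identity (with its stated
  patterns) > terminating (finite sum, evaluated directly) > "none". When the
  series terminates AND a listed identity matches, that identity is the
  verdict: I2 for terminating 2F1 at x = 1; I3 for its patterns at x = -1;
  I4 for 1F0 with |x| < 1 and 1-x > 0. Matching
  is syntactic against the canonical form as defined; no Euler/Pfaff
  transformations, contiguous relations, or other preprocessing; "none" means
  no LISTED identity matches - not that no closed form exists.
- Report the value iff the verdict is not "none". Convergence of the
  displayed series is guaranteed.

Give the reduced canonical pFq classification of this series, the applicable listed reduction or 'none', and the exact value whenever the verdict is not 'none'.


Structural cue: from the first term \frac{8}{3}: the two k-th powers (prefactor 8/3) combine into one argument.
Term ratio: r(k) = -1 * (k-6) / [(k+1)] ; factor over Q: parameters, x = -1, and C = \frac{8}{3}.

This is \frac{8}{3} * 1F0(-6; -; -1) in reduced canonical form. Verdict: terminating - no listed pattern fits, but -6 in the upper list cuts the series at k = 6; direct evaluation. Its exact value is \frac{512}{3}.


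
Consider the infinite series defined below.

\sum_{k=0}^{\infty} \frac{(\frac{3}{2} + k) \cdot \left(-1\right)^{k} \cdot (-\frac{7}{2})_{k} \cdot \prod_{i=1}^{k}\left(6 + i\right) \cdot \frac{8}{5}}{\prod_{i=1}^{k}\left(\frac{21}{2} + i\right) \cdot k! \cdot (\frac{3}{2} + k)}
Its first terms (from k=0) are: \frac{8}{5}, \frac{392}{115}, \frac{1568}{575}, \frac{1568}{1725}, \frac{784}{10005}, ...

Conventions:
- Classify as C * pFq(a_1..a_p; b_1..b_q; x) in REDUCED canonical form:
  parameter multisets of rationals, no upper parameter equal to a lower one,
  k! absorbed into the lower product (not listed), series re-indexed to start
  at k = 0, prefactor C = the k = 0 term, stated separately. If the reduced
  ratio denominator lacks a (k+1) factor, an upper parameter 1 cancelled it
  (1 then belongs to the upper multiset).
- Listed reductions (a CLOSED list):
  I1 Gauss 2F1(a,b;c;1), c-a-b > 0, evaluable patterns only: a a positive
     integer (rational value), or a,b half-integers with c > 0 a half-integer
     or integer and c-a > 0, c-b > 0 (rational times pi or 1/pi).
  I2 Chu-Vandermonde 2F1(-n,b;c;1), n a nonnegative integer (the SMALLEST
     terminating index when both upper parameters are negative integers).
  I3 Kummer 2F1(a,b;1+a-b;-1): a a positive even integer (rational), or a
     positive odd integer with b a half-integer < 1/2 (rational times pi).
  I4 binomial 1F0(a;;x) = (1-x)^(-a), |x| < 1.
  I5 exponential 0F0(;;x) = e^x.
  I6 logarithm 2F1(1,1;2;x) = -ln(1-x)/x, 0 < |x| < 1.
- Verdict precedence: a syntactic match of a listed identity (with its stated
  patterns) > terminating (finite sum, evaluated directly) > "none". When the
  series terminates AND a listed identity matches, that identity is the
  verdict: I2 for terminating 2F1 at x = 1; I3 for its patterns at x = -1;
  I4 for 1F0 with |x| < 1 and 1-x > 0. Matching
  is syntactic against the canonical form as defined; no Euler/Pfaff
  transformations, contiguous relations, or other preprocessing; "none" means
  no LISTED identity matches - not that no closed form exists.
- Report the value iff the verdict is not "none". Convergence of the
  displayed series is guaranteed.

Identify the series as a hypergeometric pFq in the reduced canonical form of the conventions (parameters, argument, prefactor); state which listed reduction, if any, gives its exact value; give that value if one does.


This is \frac{8}{5} * 2F1(-\frac{7}{2}, 7; \frac{23}{2}; -1) in reduced canonical form. Verdict: Kummer's theorem (I3) matches (x = -1; c = \frac{23}{2} equals 1+a-b for upper {-\frac{7}{2}, 7}: listed pattern). Sum: \frac{2909907}{1048576} \cdot \pi.

First insight: from the first term \frac{8}{5}: the running product (C = 8/5, x = -1) telescopes to a rising factorial.
Term ratio: r(k) = -1 * (k-\frac{7}{2}) (k+7) / [(k+\frac{23}{2}) (k+1)] - rational in k. x = -1; t_0 = \frac{8}{5}; negate the roots.


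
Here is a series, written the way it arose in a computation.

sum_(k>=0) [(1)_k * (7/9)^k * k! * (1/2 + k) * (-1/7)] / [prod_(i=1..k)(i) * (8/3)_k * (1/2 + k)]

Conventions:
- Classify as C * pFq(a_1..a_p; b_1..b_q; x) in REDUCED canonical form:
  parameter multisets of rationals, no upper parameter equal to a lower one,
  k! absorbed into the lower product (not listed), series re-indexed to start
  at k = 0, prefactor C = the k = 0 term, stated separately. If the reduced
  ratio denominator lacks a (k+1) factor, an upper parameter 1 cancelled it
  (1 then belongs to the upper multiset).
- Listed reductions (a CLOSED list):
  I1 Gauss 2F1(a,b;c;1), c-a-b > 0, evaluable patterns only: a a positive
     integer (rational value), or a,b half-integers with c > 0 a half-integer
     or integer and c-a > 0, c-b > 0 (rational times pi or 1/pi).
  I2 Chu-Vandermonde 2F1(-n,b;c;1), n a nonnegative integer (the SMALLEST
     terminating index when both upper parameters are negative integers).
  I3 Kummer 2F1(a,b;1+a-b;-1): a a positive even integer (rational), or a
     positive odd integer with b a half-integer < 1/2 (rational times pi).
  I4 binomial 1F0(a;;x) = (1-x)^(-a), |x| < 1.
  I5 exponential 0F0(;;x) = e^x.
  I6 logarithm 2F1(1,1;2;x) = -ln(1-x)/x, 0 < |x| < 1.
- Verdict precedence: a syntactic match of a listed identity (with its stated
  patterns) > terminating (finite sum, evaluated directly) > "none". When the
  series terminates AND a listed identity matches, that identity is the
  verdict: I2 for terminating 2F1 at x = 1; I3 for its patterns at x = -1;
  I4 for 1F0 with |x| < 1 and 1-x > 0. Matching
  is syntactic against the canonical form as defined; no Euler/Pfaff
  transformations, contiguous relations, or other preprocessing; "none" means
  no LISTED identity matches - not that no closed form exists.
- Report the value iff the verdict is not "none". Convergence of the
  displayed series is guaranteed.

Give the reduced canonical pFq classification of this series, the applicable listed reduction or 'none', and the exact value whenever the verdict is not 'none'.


The series (x = 7/9) is 2F1: upper {1, 1}, lower {8/3}, prefactor -1/7. Verdict: none - at argument 7/9 the multisets {1, 1} ; {8/3} match no listed identity.

Structural cue: t_0 being -1/7, the factor k + 1/2 cancels (top and bottom), leaving C = -1/7.
Consecutive-term ratio: r(k) = (7/9) * (k+1) (k+1) / [(k+8/3) (k+1)] ; factor over Q: parameters, x = (7/9), and C = -1/7.


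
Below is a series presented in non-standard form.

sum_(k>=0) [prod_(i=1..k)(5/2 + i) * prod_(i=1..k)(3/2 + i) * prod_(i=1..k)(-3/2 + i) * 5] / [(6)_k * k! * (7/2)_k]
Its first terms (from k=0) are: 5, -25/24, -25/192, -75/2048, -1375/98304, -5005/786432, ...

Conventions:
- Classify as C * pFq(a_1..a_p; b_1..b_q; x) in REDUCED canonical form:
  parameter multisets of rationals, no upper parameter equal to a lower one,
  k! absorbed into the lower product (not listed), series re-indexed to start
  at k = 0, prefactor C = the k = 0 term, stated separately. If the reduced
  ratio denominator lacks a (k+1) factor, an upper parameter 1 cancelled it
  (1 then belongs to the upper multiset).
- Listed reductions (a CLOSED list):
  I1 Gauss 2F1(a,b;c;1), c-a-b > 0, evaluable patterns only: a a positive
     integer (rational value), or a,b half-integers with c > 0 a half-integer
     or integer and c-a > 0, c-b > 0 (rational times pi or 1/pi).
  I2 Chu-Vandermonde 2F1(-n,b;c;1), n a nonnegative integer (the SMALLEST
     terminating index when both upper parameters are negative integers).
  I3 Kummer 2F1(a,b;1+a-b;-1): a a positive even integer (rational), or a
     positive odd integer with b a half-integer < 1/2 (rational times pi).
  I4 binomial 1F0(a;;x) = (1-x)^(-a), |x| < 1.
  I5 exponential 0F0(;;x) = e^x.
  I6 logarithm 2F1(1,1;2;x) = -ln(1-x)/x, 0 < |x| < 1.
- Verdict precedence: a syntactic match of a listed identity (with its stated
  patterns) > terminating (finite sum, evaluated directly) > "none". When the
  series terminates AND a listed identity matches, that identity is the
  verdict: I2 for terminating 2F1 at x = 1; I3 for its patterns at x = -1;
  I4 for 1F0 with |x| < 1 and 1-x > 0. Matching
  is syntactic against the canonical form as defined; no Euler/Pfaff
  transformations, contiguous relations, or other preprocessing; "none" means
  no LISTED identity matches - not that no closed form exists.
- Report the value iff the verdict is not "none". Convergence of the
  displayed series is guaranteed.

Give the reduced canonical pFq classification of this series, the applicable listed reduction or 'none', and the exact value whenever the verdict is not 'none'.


Canonical form: C = 5 times 2F1 with upper {-1/2, 5/2}, lower {6}, x = 1. Verdict (x = 1): Gauss's theorem I1 (half-integer case) applies (x = 1; upper {-1/2, 5/2} half-integers, c = 6 in the evaluable pattern). Sum: (8192/693) / pi.

First insight: t_0 = 5 here, and the running product (prefactor 5) telescopes to a rising factorial.
Adjacent-term ratio: r(k) = 1 * (k-1/2) (k+5/2) / [(k+6) (k+1)] - rational; roots negated = parameters, x = 1, C = 5.


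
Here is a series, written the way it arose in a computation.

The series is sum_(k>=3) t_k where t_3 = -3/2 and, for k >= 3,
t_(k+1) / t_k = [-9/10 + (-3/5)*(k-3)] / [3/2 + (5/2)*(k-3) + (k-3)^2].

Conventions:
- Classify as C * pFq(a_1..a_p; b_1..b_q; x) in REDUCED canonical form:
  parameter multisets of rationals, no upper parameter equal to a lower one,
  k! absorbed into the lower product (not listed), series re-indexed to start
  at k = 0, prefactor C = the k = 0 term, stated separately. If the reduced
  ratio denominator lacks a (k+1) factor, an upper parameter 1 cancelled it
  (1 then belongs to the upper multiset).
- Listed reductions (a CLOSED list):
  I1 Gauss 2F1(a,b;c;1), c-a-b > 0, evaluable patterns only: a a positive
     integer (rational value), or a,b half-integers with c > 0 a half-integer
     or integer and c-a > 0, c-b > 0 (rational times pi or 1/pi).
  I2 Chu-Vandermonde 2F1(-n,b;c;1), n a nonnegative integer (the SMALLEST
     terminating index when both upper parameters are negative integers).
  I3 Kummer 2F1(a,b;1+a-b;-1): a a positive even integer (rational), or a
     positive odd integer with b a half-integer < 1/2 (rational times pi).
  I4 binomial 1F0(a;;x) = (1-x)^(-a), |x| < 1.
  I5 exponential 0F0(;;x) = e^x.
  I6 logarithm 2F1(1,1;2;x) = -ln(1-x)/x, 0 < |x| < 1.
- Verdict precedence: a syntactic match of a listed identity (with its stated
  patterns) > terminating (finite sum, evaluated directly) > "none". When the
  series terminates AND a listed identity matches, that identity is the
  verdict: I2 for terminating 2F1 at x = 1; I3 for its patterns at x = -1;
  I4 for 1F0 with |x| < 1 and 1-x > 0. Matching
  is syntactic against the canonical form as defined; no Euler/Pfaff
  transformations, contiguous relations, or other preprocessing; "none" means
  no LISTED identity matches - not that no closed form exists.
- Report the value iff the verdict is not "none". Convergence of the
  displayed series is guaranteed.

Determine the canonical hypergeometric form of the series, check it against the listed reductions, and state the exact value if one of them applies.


This is -3/2 * 0F0(-; -; -3/5) in reduced canonical form. Verdict (x = -3/5): the exponential series (I5) applies (the 0F0 exponential series at x = -3/5). Value: (-3/2) * e^(-3/5).

Key step: t_0 = -3/2 here, and the ratio is unreduced: k + 3/2 divides both sides (prefactor -3/2).
Consecutive-term ratio: r(k) = (-3/5) * 1 / [(k+1)] - poly over poly, x = (-3/5) from leading terms; C = -3/2 at k = 0.


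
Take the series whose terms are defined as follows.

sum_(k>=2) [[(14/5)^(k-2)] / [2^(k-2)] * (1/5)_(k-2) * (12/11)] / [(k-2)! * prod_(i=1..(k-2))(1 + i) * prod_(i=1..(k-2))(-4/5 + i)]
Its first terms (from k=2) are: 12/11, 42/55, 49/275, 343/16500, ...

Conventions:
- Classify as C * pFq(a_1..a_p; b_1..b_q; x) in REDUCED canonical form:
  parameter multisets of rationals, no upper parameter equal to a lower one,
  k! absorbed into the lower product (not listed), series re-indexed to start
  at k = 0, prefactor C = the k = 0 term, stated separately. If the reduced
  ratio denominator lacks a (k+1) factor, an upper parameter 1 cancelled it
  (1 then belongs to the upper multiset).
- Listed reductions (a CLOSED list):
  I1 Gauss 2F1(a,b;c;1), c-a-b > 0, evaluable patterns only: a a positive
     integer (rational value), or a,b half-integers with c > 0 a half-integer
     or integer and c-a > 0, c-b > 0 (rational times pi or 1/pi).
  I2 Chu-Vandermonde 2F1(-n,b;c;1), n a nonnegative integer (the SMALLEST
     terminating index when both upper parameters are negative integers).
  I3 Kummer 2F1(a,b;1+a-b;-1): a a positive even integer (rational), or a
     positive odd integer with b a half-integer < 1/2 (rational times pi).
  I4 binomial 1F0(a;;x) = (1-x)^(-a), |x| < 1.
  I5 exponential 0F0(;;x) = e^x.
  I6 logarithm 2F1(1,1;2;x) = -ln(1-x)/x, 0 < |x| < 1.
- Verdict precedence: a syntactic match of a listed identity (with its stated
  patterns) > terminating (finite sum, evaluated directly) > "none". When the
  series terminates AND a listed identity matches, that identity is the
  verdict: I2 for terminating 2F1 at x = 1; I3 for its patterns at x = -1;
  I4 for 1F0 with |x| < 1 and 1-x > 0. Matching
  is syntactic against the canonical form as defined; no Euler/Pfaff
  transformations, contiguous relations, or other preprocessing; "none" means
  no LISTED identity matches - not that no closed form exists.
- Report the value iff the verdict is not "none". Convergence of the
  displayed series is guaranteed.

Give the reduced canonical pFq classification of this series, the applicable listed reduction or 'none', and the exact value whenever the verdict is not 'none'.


Structural cue: x = (7/5) and the lower running product (prefactor 12/11) is a rising factorial.
Ratio: r(k) = (7/5) * 1 / [(k+2) (k+1)] - rational; roots negated = parameters, x = (7/5), C = 12/11.

Canonical form: C = 12/11 times 0F1 with upper {-}, lower {2}, x = 7/5. Verdict: none. A 0F1 with upper {-} fits none of I1-I6 at x = 7/5; the sum runs forever.


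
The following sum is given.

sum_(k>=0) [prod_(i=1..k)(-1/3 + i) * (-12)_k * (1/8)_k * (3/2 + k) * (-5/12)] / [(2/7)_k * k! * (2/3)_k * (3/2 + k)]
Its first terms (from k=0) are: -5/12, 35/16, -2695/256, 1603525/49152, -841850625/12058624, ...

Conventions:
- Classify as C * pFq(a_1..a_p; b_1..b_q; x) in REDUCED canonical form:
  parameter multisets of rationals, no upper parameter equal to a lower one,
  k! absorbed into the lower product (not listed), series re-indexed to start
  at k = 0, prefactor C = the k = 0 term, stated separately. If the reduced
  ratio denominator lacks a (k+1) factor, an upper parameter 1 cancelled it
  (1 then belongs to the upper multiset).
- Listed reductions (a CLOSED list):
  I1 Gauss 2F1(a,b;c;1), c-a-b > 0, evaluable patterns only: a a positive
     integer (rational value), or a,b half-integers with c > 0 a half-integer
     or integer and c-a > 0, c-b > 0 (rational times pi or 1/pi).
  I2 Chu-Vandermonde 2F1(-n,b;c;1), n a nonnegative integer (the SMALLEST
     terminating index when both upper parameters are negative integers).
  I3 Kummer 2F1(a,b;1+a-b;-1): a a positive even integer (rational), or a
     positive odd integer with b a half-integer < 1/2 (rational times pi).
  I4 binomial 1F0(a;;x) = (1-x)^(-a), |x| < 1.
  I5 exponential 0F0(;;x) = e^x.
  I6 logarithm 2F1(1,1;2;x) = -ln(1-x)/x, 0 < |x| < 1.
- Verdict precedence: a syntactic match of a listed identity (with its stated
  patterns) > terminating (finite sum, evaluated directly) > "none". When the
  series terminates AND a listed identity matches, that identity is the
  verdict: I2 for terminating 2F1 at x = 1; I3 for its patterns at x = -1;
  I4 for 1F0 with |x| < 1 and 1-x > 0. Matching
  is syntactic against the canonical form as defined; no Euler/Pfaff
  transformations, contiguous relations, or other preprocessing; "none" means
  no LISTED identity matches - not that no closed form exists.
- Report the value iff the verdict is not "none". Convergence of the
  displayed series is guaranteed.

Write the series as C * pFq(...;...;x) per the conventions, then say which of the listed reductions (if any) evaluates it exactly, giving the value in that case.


Classification (C = -5/12): 2F1 with upper {-12, 1/8}, lower {2/7}, argument x = 1. Verdict: this is the Chu-Vandermonde identity I2 (terminating 2F1 at x = 1 with n = 12, b = 1/8, c = 2/7). Hence: -15915709400885009375/95439157403328708608.

Structural cue: from the first term -5/12: the parameter 2/3 appears in both the upper and lower lists and cancels (alongside the other common factor).
Consecutive-term ratio: r(k) = 1 * (k-12) (k+1/8) / [(k+2/7) (k+1)] ; factor over Q: parameters, x = 1, and C = -5/12.


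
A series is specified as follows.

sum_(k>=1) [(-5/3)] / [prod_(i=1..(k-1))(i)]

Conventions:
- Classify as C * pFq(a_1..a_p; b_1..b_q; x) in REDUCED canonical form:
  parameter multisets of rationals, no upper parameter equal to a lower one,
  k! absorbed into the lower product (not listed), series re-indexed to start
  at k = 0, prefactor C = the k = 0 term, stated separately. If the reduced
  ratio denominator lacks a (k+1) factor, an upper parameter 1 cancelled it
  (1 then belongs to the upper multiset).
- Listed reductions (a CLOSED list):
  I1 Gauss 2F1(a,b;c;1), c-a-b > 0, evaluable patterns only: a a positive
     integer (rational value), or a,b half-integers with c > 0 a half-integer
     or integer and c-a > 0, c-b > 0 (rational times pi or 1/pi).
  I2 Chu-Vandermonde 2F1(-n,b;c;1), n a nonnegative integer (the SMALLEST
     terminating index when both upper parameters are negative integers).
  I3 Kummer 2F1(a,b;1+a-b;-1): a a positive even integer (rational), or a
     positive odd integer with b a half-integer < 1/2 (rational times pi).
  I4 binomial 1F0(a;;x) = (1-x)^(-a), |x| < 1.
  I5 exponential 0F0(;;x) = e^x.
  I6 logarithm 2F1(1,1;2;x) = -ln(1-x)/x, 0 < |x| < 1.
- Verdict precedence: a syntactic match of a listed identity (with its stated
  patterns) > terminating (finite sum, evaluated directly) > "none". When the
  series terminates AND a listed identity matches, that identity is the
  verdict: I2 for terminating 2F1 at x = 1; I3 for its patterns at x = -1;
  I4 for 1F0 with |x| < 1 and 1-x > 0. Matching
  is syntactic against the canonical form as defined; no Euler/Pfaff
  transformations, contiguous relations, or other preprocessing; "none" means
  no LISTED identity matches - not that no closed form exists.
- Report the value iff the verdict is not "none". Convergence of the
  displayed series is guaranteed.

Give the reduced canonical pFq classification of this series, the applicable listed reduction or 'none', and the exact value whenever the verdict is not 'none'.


The series (x = 1) is 0F0: upper {-}, lower {-}, prefactor -5/3. Verdict: exponential (I5) fires (the 0F0 exponential series at x = 1). Exact value: (-5/3) * e^(1).

The tell: t_0 being -5/3, the product of the first k integers (C = -5/3) is k!.
Term ratio: r(k) = 1 * 1 / [(k+1)] - rational in k, leading ratio 1; with t_0 = -5/3, classification follows.


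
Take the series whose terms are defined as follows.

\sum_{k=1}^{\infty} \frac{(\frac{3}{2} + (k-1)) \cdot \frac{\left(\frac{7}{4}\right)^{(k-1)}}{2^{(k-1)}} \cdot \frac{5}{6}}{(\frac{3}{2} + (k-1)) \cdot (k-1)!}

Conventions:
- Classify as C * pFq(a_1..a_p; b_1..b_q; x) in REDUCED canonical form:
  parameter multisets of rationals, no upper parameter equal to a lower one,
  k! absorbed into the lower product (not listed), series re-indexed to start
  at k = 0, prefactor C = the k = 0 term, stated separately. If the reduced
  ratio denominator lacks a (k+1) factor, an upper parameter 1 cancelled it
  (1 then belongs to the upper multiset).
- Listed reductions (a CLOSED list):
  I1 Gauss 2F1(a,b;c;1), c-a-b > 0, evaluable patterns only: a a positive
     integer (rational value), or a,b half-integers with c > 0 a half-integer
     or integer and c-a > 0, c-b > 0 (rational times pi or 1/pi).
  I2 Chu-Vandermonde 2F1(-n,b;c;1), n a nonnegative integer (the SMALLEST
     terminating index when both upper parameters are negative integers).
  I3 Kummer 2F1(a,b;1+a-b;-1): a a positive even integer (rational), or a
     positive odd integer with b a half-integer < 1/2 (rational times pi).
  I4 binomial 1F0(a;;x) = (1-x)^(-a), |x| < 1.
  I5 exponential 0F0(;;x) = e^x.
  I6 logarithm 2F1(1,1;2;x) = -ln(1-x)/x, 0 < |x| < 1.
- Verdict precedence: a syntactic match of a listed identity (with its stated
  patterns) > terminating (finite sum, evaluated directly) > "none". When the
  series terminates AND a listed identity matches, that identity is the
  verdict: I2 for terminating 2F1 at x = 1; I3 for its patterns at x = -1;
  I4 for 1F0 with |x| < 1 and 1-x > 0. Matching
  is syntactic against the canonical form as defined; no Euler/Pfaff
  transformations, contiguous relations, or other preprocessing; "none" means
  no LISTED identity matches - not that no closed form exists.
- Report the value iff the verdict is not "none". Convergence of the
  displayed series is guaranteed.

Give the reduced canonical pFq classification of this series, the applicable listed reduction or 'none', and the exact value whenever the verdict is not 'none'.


The tell: from the first term \frac{5}{6}: the two k-th powers (C = 5/6) combine into one argument.
Ratio: r(k) = \frac{7}{8} * 1 / [(k+1)] - rational in k, leading ratio \frac{7}{8}; with t_0 = \frac{5}{6}, classification follows.

Prefactor \frac{5}{6}, argument \frac{7}{8}: 0F0 with upper {-} over lower {-}. Verdict: the I5 exponential reduction fires (the 0F0 exponential series at x = \frac{7}{8}). Hence: \frac{5}{6} \cdot e^{\frac{7}{8}}.
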